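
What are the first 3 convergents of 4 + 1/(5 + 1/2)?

4/1, 21/5, 46/11

Using the convergent recurrence p_i = a_i*p_{i-1} + p_{i-2}, q_i = a_i*q_{i-1} + q_{i-2} with p_{-2}=0, p_{-1}=1, q_{-2}=1, q_{-1}=0:
  i=0: a_0=4, p_0 = 4*1 + 0 = 4, q_0 = 4*0 + 1 = 1.
  i=1: a_1=5, p_1 = 5*4 + 1 = 21, q_1 = 5*1 + 0 = 5.
  i=2: a_2=2, p_2 = 2*21 + 4 = 46, q_2 = 2*5 + 1 = 11.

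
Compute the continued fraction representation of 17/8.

Run the Euclidean algorithm on 17 and 8; the successive quotients are the partial quotients a_0, a_1, ... (each step inverts the fractional part left over by the previous one):
  17 = 2*8 + 1, so a_0 = 2.
  8 = 8*1 + 0, so a_1 = 8.
The remainder reaches 0 after 2 divisions, so the expansion has 2 partial quotients, read off in order.

[2; 8]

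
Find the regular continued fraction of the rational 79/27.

Run the Euclidean algorithm on 79 and 27; the successive quotients are the partial quotients a_0, a_1, ... (each step inverts the fractional part left over by the previous one):
  79 = 2*27 + 25, so a_0 = 2.
  27 = 1*25 + 2, so a_1 = 1.
  25 = 12*2 + 1, so a_2 = 12.
  2 = 2*1 + 0, so a_3 = 2.
The remainder reaches 0 after 4 divisions, so the expansion has 4 partial quotients, read off in order.

[2; 1, 12, 2]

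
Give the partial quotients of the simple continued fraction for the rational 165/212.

[0; 1, 3, 1, 1, 23]

Run the Euclidean algorithm on 165 and 212; the successive quotients are the partial quotients a_0, a_1, ... (each step inverts the fractional part left over by the previous one):
  165 = 0*212 + 165, so a_0 = 0.
  212 = 1*165 + 47, so a_1 = 1.
  165 = 3*47 + 24, so a_2 = 3.
  47 = 1*24 + 23, so a_3 = 1.
  24 = 1*23 + 1, so a_4 = 1.
  23 = 23*1 + 0, so a_5 = 23.
The remainder reaches 0 after 6 divisions, so the expansion has 6 partial quotients, read off in order.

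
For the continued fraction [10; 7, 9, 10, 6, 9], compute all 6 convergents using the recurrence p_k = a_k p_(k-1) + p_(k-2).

Using the convergent recurrence p_i = a_i*p_{i-1} + p_{i-2}, q_i = a_i*q_{i-1} + q_{i-2} with p_{-2}=0, p_{-1}=1, q_{-2}=1, q_{-1}=0:
  i=0: a_0=10, p_0 = 10*1 + 0 = 10, q_0 = 10*0 + 1 = 1.
  i=1: a_1=7, p_1 = 7*10 + 1 = 71, q_1 = 7*1 + 0 = 7.
  i=2: a_2=9, p_2 = 9*71 + 10 = 649, q_2 = 9*7 + 1 = 64.
  i=3: a_3=10, p_3 = 10*649 + 71 = 6561, q_3 = 10*64 + 7 = 647.
  i=4: a_4=6, p_4 = 6*6561 + 649 = 40015, q_4 = 6*647 + 64 = 3946.
  i=5: a_5=9, p_5 = 9*40015 + 6561 = 366696, q_5 = 9*3946 + 647 = 36161.

10/1, 71/7, 649/64, 6561/647, 40015/3946, 366696/36161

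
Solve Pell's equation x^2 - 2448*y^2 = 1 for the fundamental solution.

First expand sqrt(2448) as a continued fraction. With x_i = (sqrt(2448) + m_i)/d_i and (m_0, d_0) = (0, 1): a_0 = floor(sqrt(2448)) = 49, since 49^2 = 2401 <= 2448 < 2500 = 50^2.
Iterate m_{i+1} = d_i*a_i - m_i, d_{i+1} = (2448 - m_{i+1}^2)/d_i, a_{i+1} = floor((a_0 + m_{i+1})/d_{i+1}):
  m_1 = 1*49 - 0 = 49, d_1 = (2448 - 49^2)/1 = 47/1 = 47, a_1 = floor((49 + 49)/47) = 2.
  m_2 = 47*2 - 49 = 45, d_2 = (2448 - 45^2)/47 = 423/47 = 9, a_2 = floor((49 + 45)/9) = 10.
  m_3 = 9*10 - 45 = 45, d_3 = (2448 - 45^2)/9 = 423/9 = 47, a_3 = floor((49 + 45)/47) = 2.
  m_4 = 47*2 - 45 = 49, d_4 = (2448 - 49^2)/47 = 47/47 = 1, a_4 = floor((49 + 49)/1) = 98.
  m_5 = 1*98 - 49 = 49, d_5 = (2448 - 49^2)/1 = 47/1 = 47: (m_5, d_5) = (m_1, d_1) = (49, 47), so from here the quotients repeat a_1, ..., a_4; the period length is 4.
So sqrt(2448) = [49; (2, 10, 2, 98)] with period length k = 4.
k is even, so the fundamental solution of x^2 - 2448y^2 = 1 is (p_{k-1}, q_{k-1}) = (p_3, q_3); compute convergents through index 3.
Convergents (p_i = a_i*p_{i-1} + p_{i-2}, q_i = a_i*q_{i-1} + q_{i-2} with p_{-2}=0, p_{-1}=1, q_{-2}=1, q_{-1}=0):
  i=0: a_0=49, p_0 = 49*1 + 0 = 49, q_0 = 49*0 + 1 = 1.
  i=1: a_1=2, p_1 = 2*49 + 1 = 99, q_1 = 2*1 + 0 = 2.
  i=2: a_2=10, p_2 = 10*99 + 49 = 1039, q_2 = 10*2 + 1 = 21.
  i=3: a_3=2, p_3 = 2*1039 + 99 = 2177, q_3 = 2*21 + 2 = 44.
Check: 2177^2 - 2448*44^2 = 4739329 - 4739328 = 1, so (x, y) = (2177, 44) solves the equation, and by the theorem it is the least positive solution.

(x, y) = (2177, 44)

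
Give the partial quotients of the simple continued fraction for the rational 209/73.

Run the Euclidean algorithm on 209 and 73; the successive quotients are the partial quotients a_0, a_1, ... (each step inverts the fractional part left over by the previous one):
  209 = 2*73 + 63, so a_0 = 2.
  73 = 1*63 + 10, so a_1 = 1.
  63 = 6*10 + 3, so a_2 = 6.
  10 = 3*3 + 1, so a_3 = 3.
  3 = 3*1 + 0, so a_4 = 3.
The remainder reaches 0 after 5 divisions, so the expansion has 5 partial quotients, read off in order.

[2; 1, 6, 3, 3]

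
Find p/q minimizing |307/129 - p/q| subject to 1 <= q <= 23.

50/21

Expand x = 307/129 as a continued fraction with the Euclidean algorithm:
  307 = 2*129 + 49, so a_0 = 2.
  129 = 2*49 + 31, so a_1 = 2.
  49 = 1*31 + 18, so a_2 = 1.
  31 = 1*18 + 13, so a_3 = 1.
  18 = 1*13 + 5, so a_4 = 1.
  13 = 2*5 + 3, so a_5 = 2.
  5 = 1*3 + 2, so a_6 = 1.
  3 = 1*2 + 1, so a_7 = 1.
  2 = 2*1 + 0, so a_8 = 2.
so x = [2; 2, 1, 1, 1, 2, 1, 1, 2].
Convergents (p_i = a_i*p_{i-1} + p_{i-2}, q_i = a_i*q_{i-1} + q_{i-2} with p_{-2}=0, p_{-1}=1, q_{-2}=1, q_{-1}=0), until the denominator exceeds 23:
  i=0: a_0=2, p_0 = 2*1 + 0 = 2, q_0 = 2*0 + 1 = 1.
  i=1: a_1=2, p_1 = 2*2 + 1 = 5, q_1 = 2*1 + 0 = 2.
  i=2: a_2=1, p_2 = 1*5 + 2 = 7, q_2 = 1*2 + 1 = 3.
  i=3: a_3=1, p_3 = 1*7 + 5 = 12, q_3 = 1*3 + 2 = 5.
  i=4: a_4=1, p_4 = 1*12 + 7 = 19, q_4 = 1*5 + 3 = 8.
  i=5: a_5=2, p_5 = 2*19 + 12 = 50, q_5 = 2*8 + 5 = 21.
  i=6: a_6=1, p_6 = 1*50 + 19 = 69, q_6 = 1*21 + 8 = 29.
q_6 = 29 > 23, so the last convergent with denominator <= 23 is p_5/q_5 = 50/21.
The closest fraction with denominator <= 23 is either p_5/q_5 or the intermediate fraction (k*p_5 + p_4)/(k*q_5 + q_4) with the largest k >= 1 whose denominator stays <= 23; these approach x as k grows, and every other convergent or intermediate fraction in range is farther away.
Largest k: floor((23 - q_4)/q_5) = floor((23 - 8)/21) = 0.
Since k = 0, no intermediate fraction beyond p_5/q_5 has denominator <= 23, so the convergent 50/21 is the closest (its error is |307*21 - 50*129|/(129*21) = 3/2709).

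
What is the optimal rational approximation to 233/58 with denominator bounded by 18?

4/1

Expand x = 233/58 as a continued fraction with the Euclidean algorithm:
  233 = 4*58 + 1, so a_0 = 4.
  58 = 58*1 + 0, so a_1 = 58.
so x = [4; 58].
Convergents (p_i = a_i*p_{i-1} + p_{i-2}, q_i = a_i*q_{i-1} + q_{i-2} with p_{-2}=0, p_{-1}=1, q_{-2}=1, q_{-1}=0), until the denominator exceeds 18:
  i=0: a_0=4, p_0 = 4*1 + 0 = 4, q_0 = 4*0 + 1 = 1.
  i=1: a_1=58, p_1 = 58*4 + 1 = 233, q_1 = 58*1 + 0 = 58.
q_1 = 58 > 18, so the last convergent with denominator <= 18 is p_0/q_0 = 4/1.
The closest fraction with denominator <= 18 is either p_0/q_0 or the intermediate fraction (k*p_0 + p_{-1})/(k*q_0 + q_{-1}) with the largest k >= 1 whose denominator stays <= 18; these approach x as k grows, and every other convergent or intermediate fraction in range is farther away.
Largest k: floor((18 - q_{-1})/q_0) = floor((18 - 0)/1) = 18 (using the seeds p_{-1} = 1, q_{-1} = 0).
That gives (18*4 + 1)/(18*1 + 0) = 73/18.
Compare the errors: |x - 4/1| = |233*1 - 4*58|/(58*1) = 1/58, and |x - 73/18| = |233*18 - 73*58|/(58*18) = 40/1044.
Cross-multiplying, 1*1044 = 1044 < 2320 = 40*58, so 1/58 is smaller: the convergent 4/1 is closer to x than 73/18.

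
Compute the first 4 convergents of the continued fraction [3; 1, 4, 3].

Using the convergent recurrence p_i = a_i*p_{i-1} + p_{i-2}, q_i = a_i*q_{i-1} + q_{i-2} with p_{-2}=0, p_{-1}=1, q_{-2}=1, q_{-1}=0:
  i=0: a_0=3, p_0 = 3*1 + 0 = 3, q_0 = 3*0 + 1 = 1.
  i=1: a_1=1, p_1 = 1*3 + 1 = 4, q_1 = 1*1 + 0 = 1.
  i=2: a_2=4, p_2 = 4*4 + 3 = 19, q_2 = 4*1 + 1 = 5.
  i=3: a_3=3, p_3 = 3*19 + 4 = 61, q_3 = 3*5 + 1 = 16.

3/1, 4/1, 19/5, 61/16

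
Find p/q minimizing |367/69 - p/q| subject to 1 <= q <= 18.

Expand x = 367/69 as a continued fraction with the Euclidean algorithm:
  367 = 5*69 + 22, so a_0 = 5.
  69 = 3*22 + 3, so a_1 = 3.
  22 = 7*3 + 1, so a_2 = 7.
  3 = 3*1 + 0, so a_3 = 3.
so x = [5; 3, 7, 3].
Convergents (p_i = a_i*p_{i-1} + p_{i-2}, q_i = a_i*q_{i-1} + q_{i-2} with p_{-2}=0, p_{-1}=1, q_{-2}=1, q_{-1}=0), until the denominator exceeds 18:
  i=0: a_0=5, p_0 = 5*1 + 0 = 5, q_0 = 5*0 + 1 = 1.
  i=1: a_1=3, p_1 = 3*5 + 1 = 16, q_1 = 3*1 + 0 = 3.
  i=2: a_2=7, p_2 = 7*16 + 5 = 117, q_2 = 7*3 + 1 = 22.
q_2 = 22 > 18, so the last convergent with denominator <= 18 is p_1/q_1 = 16/3.
The closest fraction with denominator <= 18 is either p_1/q_1 or the intermediate fraction (k*p_1 + p_0)/(k*q_1 + q_0) with the largest k >= 1 whose denominator stays <= 18; these approach x as k grows, and every other convergent or intermediate fraction in range is farther away.
Largest k: floor((18 - q_0)/q_1) = floor((18 - 1)/3) = 5.
That gives (5*16 + 5)/(5*3 + 1) = 85/16.
Compare the errors: |x - 16/3| = |367*3 - 16*69|/(69*3) = 3/207, and |x - 85/16| = |367*16 - 85*69|/(69*16) = 7/1104.
Cross-multiplying, 7*207 = 1449 < 3312 = 3*1104, so 7/1104 is smaller: the intermediate fraction 85/16 is closer to x than 16/3.

85/16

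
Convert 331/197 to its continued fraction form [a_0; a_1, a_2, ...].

[1; 1, 2, 7, 1, 7]

Run the Euclidean algorithm on 331 and 197; the successive quotients are the partial quotients a_0, a_1, ... (each step inverts the fractional part left over by the previous one):
  331 = 1*197 + 134, so a_0 = 1.
  197 = 1*134 + 63, so a_1 = 1.
  134 = 2*63 + 8, so a_2 = 2.
  63 = 7*8 + 7, so a_3 = 7.
  8 = 1*7 + 1, so a_4 = 1.
  7 = 7*1 + 0, so a_5 = 7.
The remainder reaches 0 after 6 divisions, so the expansion has 6 partial quotients, read off in order.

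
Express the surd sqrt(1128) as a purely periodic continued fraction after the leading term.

Write x_i = (sqrt(1128) + m_i)/d_i with (m_0, d_0) = (0, 1). a_0 = floor(sqrt(1128)) = 33, since 33^2 = 1089 <= 1128 < 1156 = 34^2.
Iterate m_{i+1} = d_i*a_i - m_i, d_{i+1} = (1128 - m_{i+1}^2)/d_i, a_{i+1} = floor((a_0 + m_{i+1})/d_{i+1}):
  m_1 = 1*33 - 0 = 33, d_1 = (1128 - 33^2)/1 = 39/1 = 39, a_1 = floor((33 + 33)/39) = 1.
  m_2 = 39*1 - 33 = 6, d_2 = (1128 - 6^2)/39 = 1092/39 = 28, a_2 = floor((33 + 6)/28) = 1.
  m_3 = 28*1 - 6 = 22, d_3 = (1128 - 22^2)/28 = 644/28 = 23, a_3 = floor((33 + 22)/23) = 2.
  m_4 = 23*2 - 22 = 24, d_4 = (1128 - 24^2)/23 = 552/23 = 24, a_4 = floor((33 + 24)/24) = 2.
  m_5 = 24*2 - 24 = 24, d_5 = (1128 - 24^2)/24 = 552/24 = 23, a_5 = floor((33 + 24)/23) = 2.
  m_6 = 23*2 - 24 = 22, d_6 = (1128 - 22^2)/23 = 644/23 = 28, a_6 = floor((33 + 22)/28) = 1.
  m_7 = 28*1 - 22 = 6, d_7 = (1128 - 6^2)/28 = 1092/28 = 39, a_7 = floor((33 + 6)/39) = 1.
  m_8 = 39*1 - 6 = 33, d_8 = (1128 - 33^2)/39 = 39/39 = 1, a_8 = floor((33 + 33)/1) = 66.
  m_9 = 1*66 - 33 = 33, d_9 = (1128 - 33^2)/1 = 39/1 = 39: (m_9, d_9) = (m_1, d_1) = (33, 39), so from here the quotients repeat a_1, ..., a_8; the period length is 8.
Hence the expansion of sqrt(1128) is a_0 = 33 followed by the repeating block 1, 1, 2, 2, 2, 1, 1, 66 (period 8).

[33; (1, 1, 2, 2, 2, 1, 1, 66)]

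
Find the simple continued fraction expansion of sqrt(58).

[7; (1, 1, 1, 1, 1, 1, 14)]

Write x_i = (sqrt(58) + m_i)/d_i with (m_0, d_0) = (0, 1). a_0 = floor(sqrt(58)) = 7, since 7^2 = 49 <= 58 < 64 = 8^2.
Iterate m_{i+1} = d_i*a_i - m_i, d_{i+1} = (58 - m_{i+1}^2)/d_i, a_{i+1} = floor((a_0 + m_{i+1})/d_{i+1}):
  m_1 = 1*7 - 0 = 7, d_1 = (58 - 7^2)/1 = 9/1 = 9, a_1 = floor((7 + 7)/9) = 1.
  m_2 = 9*1 - 7 = 2, d_2 = (58 - 2^2)/9 = 54/9 = 6, a_2 = floor((7 + 2)/6) = 1.
  m_3 = 6*1 - 2 = 4, d_3 = (58 - 4^2)/6 = 42/6 = 7, a_3 = floor((7 + 4)/7) = 1.
  m_4 = 7*1 - 4 = 3, d_4 = (58 - 3^2)/7 = 49/7 = 7, a_4 = floor((7 + 3)/7) = 1.
  m_5 = 7*1 - 3 = 4, d_5 = (58 - 4^2)/7 = 42/7 = 6, a_5 = floor((7 + 4)/6) = 1.
  m_6 = 6*1 - 4 = 2, d_6 = (58 - 2^2)/6 = 54/6 = 9, a_6 = floor((7 + 2)/9) = 1.
  m_7 = 9*1 - 2 = 7, d_7 = (58 - 7^2)/9 = 9/9 = 1, a_7 = floor((7 + 7)/1) = 14.
  m_8 = 1*14 - 7 = 7, d_8 = (58 - 7^2)/1 = 9/1 = 9: (m_8, d_8) = (m_1, d_1) = (7, 9), so from here the quotients repeat a_1, ..., a_7; the period length is 7.
Hence the expansion of sqrt(58) is a_0 = 7 followed by the repeating block 1, 1, 1, 1, 1, 1, 14 (period 7).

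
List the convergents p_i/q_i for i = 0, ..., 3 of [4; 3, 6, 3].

Using the convergent recurrence p_i = a_i*p_{i-1} + p_{i-2}, q_i = a_i*q_{i-1} + q_{i-2} with p_{-2}=0, p_{-1}=1, q_{-2}=1, q_{-1}=0:
  i=0: a_0=4, p_0 = 4*1 + 0 = 4, q_0 = 4*0 + 1 = 1.
  i=1: a_1=3, p_1 = 3*4 + 1 = 13, q_1 = 3*1 + 0 = 3.
  i=2: a_2=6, p_2 = 6*13 + 4 = 82, q_2 = 6*3 + 1 = 19.
  i=3: a_3=3, p_3 = 3*82 + 13 = 259, q_3 = 3*19 + 3 = 60.

4/1, 13/3, 82/19, 259/60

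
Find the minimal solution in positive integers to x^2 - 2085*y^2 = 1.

(x, y) = (1285471, 28152)

First expand sqrt(2085) as a continued fraction. With x_i = (sqrt(2085) + m_i)/d_i and (m_0, d_0) = (0, 1): a_0 = floor(sqrt(2085)) = 45, since 45^2 = 2025 <= 2085 < 2116 = 46^2.
Iterate m_{i+1} = d_i*a_i - m_i, d_{i+1} = (2085 - m_{i+1}^2)/d_i, a_{i+1} = floor((a_0 + m_{i+1})/d_{i+1}):
  m_1 = 1*45 - 0 = 45, d_1 = (2085 - 45^2)/1 = 60/1 = 60, a_1 = floor((45 + 45)/60) = 1.
  m_2 = 60*1 - 45 = 15, d_2 = (2085 - 15^2)/60 = 1860/60 = 31, a_2 = floor((45 + 15)/31) = 1.
  m_3 = 31*1 - 15 = 16, d_3 = (2085 - 16^2)/31 = 1829/31 = 59, a_3 = floor((45 + 16)/59) = 1.
  m_4 = 59*1 - 16 = 43, d_4 = (2085 - 43^2)/59 = 236/59 = 4, a_4 = floor((45 + 43)/4) = 22.
  m_5 = 4*22 - 43 = 45, d_5 = (2085 - 45^2)/4 = 60/4 = 15, a_5 = floor((45 + 45)/15) = 6.
  m_6 = 15*6 - 45 = 45, d_6 = (2085 - 45^2)/15 = 60/15 = 4, a_6 = floor((45 + 45)/4) = 22.
  m_7 = 4*22 - 45 = 43, d_7 = (2085 - 43^2)/4 = 236/4 = 59, a_7 = floor((45 + 43)/59) = 1.
  m_8 = 59*1 - 43 = 16, d_8 = (2085 - 16^2)/59 = 1829/59 = 31, a_8 = floor((45 + 16)/31) = 1.
  m_9 = 31*1 - 16 = 15, d_9 = (2085 - 15^2)/31 = 1860/31 = 60, a_9 = floor((45 + 15)/60) = 1.
  m_10 = 60*1 - 15 = 45, d_10 = (2085 - 45^2)/60 = 60/60 = 1, a_10 = floor((45 + 45)/1) = 90.
  m_11 = 1*90 - 45 = 45, d_11 = (2085 - 45^2)/1 = 60/1 = 60: (m_11, d_11) = (m_1, d_1) = (45, 60), so from here the quotients repeat a_1, ..., a_10; the period length is 10.
So sqrt(2085) = [45; (1, 1, 1, 22, 6, 22, 1, 1, 1, 90)] with period length k = 10.
k is even, so the fundamental solution of x^2 - 2085y^2 = 1 is (p_{k-1}, q_{k-1}) = (p_9, q_9); compute convergents through index 9.
Convergents (p_i = a_i*p_{i-1} + p_{i-2}, q_i = a_i*q_{i-1} + q_{i-2} with p_{-2}=0, p_{-1}=1, q_{-2}=1, q_{-1}=0):
  i=0: a_0=45, p_0 = 45*1 + 0 = 45, q_0 = 45*0 + 1 = 1.
  i=1: a_1=1, p_1 = 1*45 + 1 = 46, q_1 = 1*1 + 0 = 1.
  i=2: a_2=1, p_2 = 1*46 + 45 = 91, q_2 = 1*1 + 1 = 2.
  i=3: a_3=1, p_3 = 1*91 + 46 = 137, q_3 = 1*2 + 1 = 3.
  i=4: a_4=22, p_4 = 22*137 + 91 = 3105, q_4 = 22*3 + 2 = 68.
  i=5: a_5=6, p_5 = 6*3105 + 137 = 18767, q_5 = 6*68 + 3 = 411.
  i=6: a_6=22, p_6 = 22*18767 + 3105 = 415979, q_6 = 22*411 + 68 = 9110.
  i=7: a_7=1, p_7 = 1*415979 + 18767 = 434746, q_7 = 1*9110 + 411 = 9521.
  i=8: a_8=1, p_8 = 1*434746 + 415979 = 850725, q_8 = 1*9521 + 9110 = 18631.
  i=9: a_9=1, p_9 = 1*850725 + 434746 = 1285471, q_9 = 1*18631 + 9521 = 28152.
Check: 1285471^2 - 2085*28152^2 = 1652435691841 - 1652435691840 = 1, so (x, y) = (1285471, 28152) solves the equation, and by the theorem it is the least positive solution.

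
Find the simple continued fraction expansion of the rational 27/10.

Run the Euclidean algorithm on 27 and 10; the successive quotients are the partial quotients a_0, a_1, ... (each step inverts the fractional part left over by the previous one):
  27 = 2*10 + 7, so a_0 = 2.
  10 = 1*7 + 3, so a_1 = 1.
  7 = 2*3 + 1, so a_2 = 2.
  3 = 3*1 + 0, so a_3 = 3.
The remainder reaches 0 after 4 divisions, so the expansion has 4 partial quotients, read off in order.

[2; 1, 2, 3]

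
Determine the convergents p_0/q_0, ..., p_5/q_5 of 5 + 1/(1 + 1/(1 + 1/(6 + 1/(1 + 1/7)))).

Using the convergent recurrence p_i = a_i*p_{i-1} + p_{i-2}, q_i = a_i*q_{i-1} + q_{i-2} with p_{-2}=0, p_{-1}=1, q_{-2}=1, q_{-1}=0:
  i=0: a_0=5, p_0 = 5*1 + 0 = 5, q_0 = 5*0 + 1 = 1.
  i=1: a_1=1, p_1 = 1*5 + 1 = 6, q_1 = 1*1 + 0 = 1.
  i=2: a_2=1, p_2 = 1*6 + 5 = 11, q_2 = 1*1 + 1 = 2.
  i=3: a_3=6, p_3 = 6*11 + 6 = 72, q_3 = 6*2 + 1 = 13.
  i=4: a_4=1, p_4 = 1*72 + 11 = 83, q_4 = 1*13 + 2 = 15.
  i=5: a_5=7, p_5 = 7*83 + 72 = 653, q_5 = 7*15 + 13 = 118.

5/1, 6/1, 11/2, 72/13, 83/15, 653/118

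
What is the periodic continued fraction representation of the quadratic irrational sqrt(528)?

[22; (1, 44)]

Write x_i = (sqrt(528) + m_i)/d_i with (m_0, d_0) = (0, 1). a_0 = floor(sqrt(528)) = 22, since 22^2 = 484 <= 528 < 529 = 23^2.
Iterate m_{i+1} = d_i*a_i - m_i, d_{i+1} = (528 - m_{i+1}^2)/d_i, a_{i+1} = floor((a_0 + m_{i+1})/d_{i+1}):
  m_1 = 1*22 - 0 = 22, d_1 = (528 - 22^2)/1 = 44/1 = 44, a_1 = floor((22 + 22)/44) = 1.
  m_2 = 44*1 - 22 = 22, d_2 = (528 - 22^2)/44 = 44/44 = 1, a_2 = floor((22 + 22)/1) = 44.
  m_3 = 1*44 - 22 = 22, d_3 = (528 - 22^2)/1 = 44/1 = 44: (m_3, d_3) = (m_1, d_1) = (22, 44), so from here the quotients repeat a_1, a_2; the period length is 2.
Hence the expansion of sqrt(528) is a_0 = 22 followed by the repeating block 1, 44 (period 2).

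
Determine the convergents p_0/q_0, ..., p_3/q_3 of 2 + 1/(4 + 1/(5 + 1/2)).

Using the convergent recurrence p_i = a_i*p_{i-1} + p_{i-2}, q_i = a_i*q_{i-1} + q_{i-2} with p_{-2}=0, p_{-1}=1, q_{-2}=1, q_{-1}=0:
  i=0: a_0=2, p_0 = 2*1 + 0 = 2, q_0 = 2*0 + 1 = 1.
  i=1: a_1=4, p_1 = 4*2 + 1 = 9, q_1 = 4*1 + 0 = 4.
  i=2: a_2=5, p_2 = 5*9 + 2 = 47, q_2 = 5*4 + 1 = 21.
  i=3: a_3=2, p_3 = 2*47 + 9 = 103, q_3 = 2*21 + 4 = 46.

2/1, 9/4, 47/21, 103/46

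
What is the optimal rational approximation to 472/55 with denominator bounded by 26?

103/12

Expand x = 472/55 as a continued fraction with the Euclidean algorithm:
  472 = 8*55 + 32, so a_0 = 8.
  55 = 1*32 + 23, so a_1 = 1.
  32 = 1*23 + 9, so a_2 = 1.
  23 = 2*9 + 5, so a_3 = 2.
  9 = 1*5 + 4, so a_4 = 1.
  5 = 1*4 + 1, so a_5 = 1.
  4 = 4*1 + 0, so a_6 = 4.
so x = [8; 1, 1, 2, 1, 1, 4].
Convergents (p_i = a_i*p_{i-1} + p_{i-2}, q_i = a_i*q_{i-1} + q_{i-2} with p_{-2}=0, p_{-1}=1, q_{-2}=1, q_{-1}=0), until the denominator exceeds 26:
  i=0: a_0=8, p_0 = 8*1 + 0 = 8, q_0 = 8*0 + 1 = 1.
  i=1: a_1=1, p_1 = 1*8 + 1 = 9, q_1 = 1*1 + 0 = 1.
  i=2: a_2=1, p_2 = 1*9 + 8 = 17, q_2 = 1*1 + 1 = 2.
  i=3: a_3=2, p_3 = 2*17 + 9 = 43, q_3 = 2*2 + 1 = 5.
  i=4: a_4=1, p_4 = 1*43 + 17 = 60, q_4 = 1*5 + 2 = 7.
  i=5: a_5=1, p_5 = 1*60 + 43 = 103, q_5 = 1*7 + 5 = 12.
  i=6: a_6=4, p_6 = 4*103 + 60 = 472, q_6 = 4*12 + 7 = 55.
q_6 = 55 > 26, so the last convergent with denominator <= 26 is p_5/q_5 = 103/12.
The closest fraction with denominator <= 26 is either p_5/q_5 or the intermediate fraction (k*p_5 + p_4)/(k*q_5 + q_4) with the largest k >= 1 whose denominator stays <= 26; these approach x as k grows, and every other convergent or intermediate fraction in range is farther away.
Largest k: floor((26 - q_4)/q_5) = floor((26 - 7)/12) = 1.
That gives (1*103 + 60)/(1*12 + 7) = 163/19.
Compare the errors: |x - 103/12| = |472*12 - 103*55|/(55*12) = 1/660, and |x - 163/19| = |472*19 - 163*55|/(55*19) = 3/1045.
Cross-multiplying, 1*1045 = 1045 < 1980 = 3*660, so 1/660 is smaller: the convergent 103/12 is closer to x than 163/19.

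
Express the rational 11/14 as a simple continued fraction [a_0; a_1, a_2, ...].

Run the Euclidean algorithm on 11 and 14; the successive quotients are the partial quotients a_0, a_1, ... (each step inverts the fractional part left over by the previous one):
  11 = 0*14 + 11, so a_0 = 0.
  14 = 1*11 + 3, so a_1 = 1.
  11 = 3*3 + 2, so a_2 = 3.
  3 = 1*2 + 1, so a_3 = 1.
  2 = 2*1 + 0, so a_4 = 2.
The remainder reaches 0 after 5 divisions, so the expansion has 5 partial quotients, read off in order.

[0; 1, 3, 1, 2]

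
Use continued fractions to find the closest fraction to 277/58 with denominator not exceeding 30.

43/9

Expand x = 277/58 as a continued fraction with the Euclidean algorithm:
  277 = 4*58 + 45, so a_0 = 4.
  58 = 1*45 + 13, so a_1 = 1.
  45 = 3*13 + 6, so a_2 = 3.
  13 = 2*6 + 1, so a_3 = 2.
  6 = 6*1 + 0, so a_4 = 6.
so x = [4; 1, 3, 2, 6].
Convergents (p_i = a_i*p_{i-1} + p_{i-2}, q_i = a_i*q_{i-1} + q_{i-2} with p_{-2}=0, p_{-1}=1, q_{-2}=1, q_{-1}=0), until the denominator exceeds 30:
  i=0: a_0=4, p_0 = 4*1 + 0 = 4, q_0 = 4*0 + 1 = 1.
  i=1: a_1=1, p_1 = 1*4 + 1 = 5, q_1 = 1*1 + 0 = 1.
  i=2: a_2=3, p_2 = 3*5 + 4 = 19, q_2 = 3*1 + 1 = 4.
  i=3: a_3=2, p_3 = 2*19 + 5 = 43, q_3 = 2*4 + 1 = 9.
  i=4: a_4=6, p_4 = 6*43 + 19 = 277, q_4 = 6*9 + 4 = 58.
q_4 = 58 > 30, so the last convergent with denominator <= 30 is p_3/q_3 = 43/9.
The closest fraction with denominator <= 30 is either p_3/q_3 or the intermediate fraction (k*p_3 + p_2)/(k*q_3 + q_2) with the largest k >= 1 whose denominator stays <= 30; these approach x as k grows, and every other convergent or intermediate fraction in range is farther away.
Largest k: floor((30 - q_2)/q_3) = floor((30 - 4)/9) = 2.
That gives (2*43 + 19)/(2*9 + 4) = 105/22.
Compare the errors: |x - 43/9| = |277*9 - 43*58|/(58*9) = 1/522, and |x - 105/22| = |277*22 - 105*58|/(58*22) = 4/1276.
Cross-multiplying, 1*1276 = 1276 < 2088 = 4*522, so 1/522 is smaller: the convergent 43/9 is closer to x than 105/22.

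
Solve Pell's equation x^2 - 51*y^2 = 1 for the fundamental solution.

(x, y) = (50, 7)

First expand sqrt(51) as a continued fraction. With x_i = (sqrt(51) + m_i)/d_i and (m_0, d_0) = (0, 1): a_0 = floor(sqrt(51)) = 7, since 7^2 = 49 <= 51 < 64 = 8^2.
Iterate m_{i+1} = d_i*a_i - m_i, d_{i+1} = (51 - m_{i+1}^2)/d_i, a_{i+1} = floor((a_0 + m_{i+1})/d_{i+1}):
  m_1 = 1*7 - 0 = 7, d_1 = (51 - 7^2)/1 = 2/1 = 2, a_1 = floor((7 + 7)/2) = 7.
  m_2 = 2*7 - 7 = 7, d_2 = (51 - 7^2)/2 = 2/2 = 1, a_2 = floor((7 + 7)/1) = 14.
  m_3 = 1*14 - 7 = 7, d_3 = (51 - 7^2)/1 = 2/1 = 2: (m_3, d_3) = (m_1, d_1) = (7, 2), so from here the quotients repeat a_1, a_2; the period length is 2.
So sqrt(51) = [7; (7, 14)] with period length k = 2.
k is even, so the fundamental solution of x^2 - 51y^2 = 1 is (p_{k-1}, q_{k-1}) = (p_1, q_1); compute convergents through index 1.
Convergents (p_i = a_i*p_{i-1} + p_{i-2}, q_i = a_i*q_{i-1} + q_{i-2} with p_{-2}=0, p_{-1}=1, q_{-2}=1, q_{-1}=0):
  i=0: a_0=7, p_0 = 7*1 + 0 = 7, q_0 = 7*0 + 1 = 1.
  i=1: a_1=7, p_1 = 7*7 + 1 = 50, q_1 = 7*1 + 0 = 7.
Check: 50^2 - 51*7^2 = 2500 - 2499 = 1, so (x, y) = (50, 7) solves the equation, and by the theorem it is the least positive solution.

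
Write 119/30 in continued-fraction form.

[3; 1, 29]

Run the Euclidean algorithm on 119 and 30; the successive quotients are the partial quotients a_0, a_1, ... (each step inverts the fractional part left over by the previous one):
  119 = 3*30 + 29, so a_0 = 3.
  30 = 1*29 + 1, so a_1 = 1.
  29 = 29*1 + 0, so a_2 = 29.
The remainder reaches 0 after 3 divisions, so the expansion has 3 partial quotients, read off in order.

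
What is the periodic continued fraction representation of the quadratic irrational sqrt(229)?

Write x_i = (sqrt(229) + m_i)/d_i with (m_0, d_0) = (0, 1). a_0 = floor(sqrt(229)) = 15, since 15^2 = 225 <= 229 < 256 = 16^2.
Iterate m_{i+1} = d_i*a_i - m_i, d_{i+1} = (229 - m_{i+1}^2)/d_i, a_{i+1} = floor((a_0 + m_{i+1})/d_{i+1}):
  m_1 = 1*15 - 0 = 15, d_1 = (229 - 15^2)/1 = 4/1 = 4, a_1 = floor((15 + 15)/4) = 7.
  m_2 = 4*7 - 15 = 13, d_2 = (229 - 13^2)/4 = 60/4 = 15, a_2 = floor((15 + 13)/15) = 1.
  m_3 = 15*1 - 13 = 2, d_3 = (229 - 2^2)/15 = 225/15 = 15, a_3 = floor((15 + 2)/15) = 1.
  m_4 = 15*1 - 2 = 13, d_4 = (229 - 13^2)/15 = 60/15 = 4, a_4 = floor((15 + 13)/4) = 7.
  m_5 = 4*7 - 13 = 15, d_5 = (229 - 15^2)/4 = 4/4 = 1, a_5 = floor((15 + 15)/1) = 30.
  m_6 = 1*30 - 15 = 15, d_6 = (229 - 15^2)/1 = 4/1 = 4: (m_6, d_6) = (m_1, d_1) = (15, 4), so from here the quotients repeat a_1, ..., a_5; the period length is 5.
Hence the expansion of sqrt(229) is a_0 = 15 followed by the repeating block 7, 1, 1, 7, 30 (period 5).

[15; (7, 1, 1, 7, 30)]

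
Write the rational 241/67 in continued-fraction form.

Run the Euclidean algorithm on 241 and 67; the successive quotients are the partial quotients a_0, a_1, ... (each step inverts the fractional part left over by the previous one):
  241 = 3*67 + 40, so a_0 = 3.
  67 = 1*40 + 27, so a_1 = 1.
  40 = 1*27 + 13, so a_2 = 1.
  27 = 2*13 + 1, so a_3 = 2.
  13 = 13*1 + 0, so a_4 = 13.
The remainder reaches 0 after 5 divisions, so the expansion has 5 partial quotients, read off in order.

[3; 1, 1, 2, 13]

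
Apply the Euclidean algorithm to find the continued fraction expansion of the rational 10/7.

Run the Euclidean algorithm on 10 and 7; the successive quotients are the partial quotients a_0, a_1, ... (each step inverts the fractional part left over by the previous one):
  10 = 1*7 + 3, so a_0 = 1.
  7 = 2*3 + 1, so a_1 = 2.
  3 = 3*1 + 0, so a_2 = 3.
The remainder reaches 0 after 3 divisions, so the expansion has 3 partial quotients, read off in order.

[1; 2, 3]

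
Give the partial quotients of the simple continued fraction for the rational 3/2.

[1; 2]

Run the Euclidean algorithm on 3 and 2; the successive quotients are the partial quotients a_0, a_1, ... (each step inverts the fractional part left over by the previous one):
  3 = 1*2 + 1, so a_0 = 1.
  2 = 2*1 + 0, so a_1 = 2.
The remainder reaches 0 after 2 divisions, so the expansion has 2 partial quotients, read off in order.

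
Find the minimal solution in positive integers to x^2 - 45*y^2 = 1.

(x, y) = (161, 24)

First expand sqrt(45) as a continued fraction. With x_i = (sqrt(45) + m_i)/d_i and (m_0, d_0) = (0, 1): a_0 = floor(sqrt(45)) = 6, since 6^2 = 36 <= 45 < 49 = 7^2.
Iterate m_{i+1} = d_i*a_i - m_i, d_{i+1} = (45 - m_{i+1}^2)/d_i, a_{i+1} = floor((a_0 + m_{i+1})/d_{i+1}):
  m_1 = 1*6 - 0 = 6, d_1 = (45 - 6^2)/1 = 9/1 = 9, a_1 = floor((6 + 6)/9) = 1.
  m_2 = 9*1 - 6 = 3, d_2 = (45 - 3^2)/9 = 36/9 = 4, a_2 = floor((6 + 3)/4) = 2.
  m_3 = 4*2 - 3 = 5, d_3 = (45 - 5^2)/4 = 20/4 = 5, a_3 = floor((6 + 5)/5) = 2.
  m_4 = 5*2 - 5 = 5, d_4 = (45 - 5^2)/5 = 20/5 = 4, a_4 = floor((6 + 5)/4) = 2.
  m_5 = 4*2 - 5 = 3, d_5 = (45 - 3^2)/4 = 36/4 = 9, a_5 = floor((6 + 3)/9) = 1.
  m_6 = 9*1 - 3 = 6, d_6 = (45 - 6^2)/9 = 9/9 = 1, a_6 = floor((6 + 6)/1) = 12.
  m_7 = 1*12 - 6 = 6, d_7 = (45 - 6^2)/1 = 9/1 = 9: (m_7, d_7) = (m_1, d_1) = (6, 9), so from here the quotients repeat a_1, ..., a_6; the period length is 6.
So sqrt(45) = [6; (1, 2, 2, 2, 1, 12)] with period length k = 6.
k is even, so the fundamental solution of x^2 - 45y^2 = 1 is (p_{k-1}, q_{k-1}) = (p_5, q_5); compute convergents through index 5.
Convergents (p_i = a_i*p_{i-1} + p_{i-2}, q_i = a_i*q_{i-1} + q_{i-2} with p_{-2}=0, p_{-1}=1, q_{-2}=1, q_{-1}=0):
  i=0: a_0=6, p_0 = 6*1 + 0 = 6, q_0 = 6*0 + 1 = 1.
  i=1: a_1=1, p_1 = 1*6 + 1 = 7, q_1 = 1*1 + 0 = 1.
  i=2: a_2=2, p_2 = 2*7 + 6 = 20, q_2 = 2*1 + 1 = 3.
  i=3: a_3=2, p_3 = 2*20 + 7 = 47, q_3 = 2*3 + 1 = 7.
  i=4: a_4=2, p_4 = 2*47 + 20 = 114, q_4 = 2*7 + 3 = 17.
  i=5: a_5=1, p_5 = 1*114 + 47 = 161, q_5 = 1*17 + 7 = 24.
Check: 161^2 - 45*24^2 = 25921 - 25920 = 1, so (x, y) = (161, 24) solves the equation, and by the theorem it is the least positive solution.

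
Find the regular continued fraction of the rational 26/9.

[2; 1, 8]

Run the Euclidean algorithm on 26 and 9; the successive quotients are the partial quotients a_0, a_1, ... (each step inverts the fractional part left over by the previous one):
  26 = 2*9 + 8, so a_0 = 2.
  9 = 1*8 + 1, so a_1 = 1.
  8 = 8*1 + 0, so a_2 = 8.
The remainder reaches 0 after 3 divisions, so the expansion has 3 partial quotients, read off in order.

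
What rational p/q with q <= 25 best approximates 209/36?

122/21

Expand x = 209/36 as a continued fraction with the Euclidean algorithm:
  209 = 5*36 + 29, so a_0 = 5.
  36 = 1*29 + 7, so a_1 = 1.
  29 = 4*7 + 1, so a_2 = 4.
  7 = 7*1 + 0, so a_3 = 7.
so x = [5; 1, 4, 7].
Convergents (p_i = a_i*p_{i-1} + p_{i-2}, q_i = a_i*q_{i-1} + q_{i-2} with p_{-2}=0, p_{-1}=1, q_{-2}=1, q_{-1}=0), until the denominator exceeds 25:
  i=0: a_0=5, p_0 = 5*1 + 0 = 5, q_0 = 5*0 + 1 = 1.
  i=1: a_1=1, p_1 = 1*5 + 1 = 6, q_1 = 1*1 + 0 = 1.
  i=2: a_2=4, p_2 = 4*6 + 5 = 29, q_2 = 4*1 + 1 = 5.
  i=3: a_3=7, p_3 = 7*29 + 6 = 209, q_3 = 7*5 + 1 = 36.
q_3 = 36 > 25, so the last convergent with denominator <= 25 is p_2/q_2 = 29/5.
The closest fraction with denominator <= 25 is either p_2/q_2 or the intermediate fraction (k*p_2 + p_1)/(k*q_2 + q_1) with the largest k >= 1 whose denominator stays <= 25; these approach x as k grows, and every other convergent or intermediate fraction in range is farther away.
Largest k: floor((25 - q_1)/q_2) = floor((25 - 1)/5) = 4.
That gives (4*29 + 6)/(4*5 + 1) = 122/21.
Compare the errors: |x - 29/5| = |209*5 - 29*36|/(36*5) = 1/180, and |x - 122/21| = |209*21 - 122*36|/(36*21) = 3/756.
Cross-multiplying, 3*180 = 540 < 756 = 1*756, so 3/756 is smaller: the intermediate fraction 122/21 is closer to x than 29/5.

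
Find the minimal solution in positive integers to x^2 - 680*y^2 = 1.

First expand sqrt(680) as a continued fraction. With x_i = (sqrt(680) + m_i)/d_i and (m_0, d_0) = (0, 1): a_0 = floor(sqrt(680)) = 26, since 26^2 = 676 <= 680 < 729 = 27^2.
Iterate m_{i+1} = d_i*a_i - m_i, d_{i+1} = (680 - m_{i+1}^2)/d_i, a_{i+1} = floor((a_0 + m_{i+1})/d_{i+1}):
  m_1 = 1*26 - 0 = 26, d_1 = (680 - 26^2)/1 = 4/1 = 4, a_1 = floor((26 + 26)/4) = 13.
  m_2 = 4*13 - 26 = 26, d_2 = (680 - 26^2)/4 = 4/4 = 1, a_2 = floor((26 + 26)/1) = 52.
  m_3 = 1*52 - 26 = 26, d_3 = (680 - 26^2)/1 = 4/1 = 4: (m_3, d_3) = (m_1, d_1) = (26, 4), so from here the quotients repeat a_1, a_2; the period length is 2.
So sqrt(680) = [26; (13, 52)] with period length k = 2.
k is even, so the fundamental solution of x^2 - 680y^2 = 1 is (p_{k-1}, q_{k-1}) = (p_1, q_1); compute convergents through index 1.
Convergents (p_i = a_i*p_{i-1} + p_{i-2}, q_i = a_i*q_{i-1} + q_{i-2} with p_{-2}=0, p_{-1}=1, q_{-2}=1, q_{-1}=0):
  i=0: a_0=26, p_0 = 26*1 + 0 = 26, q_0 = 26*0 + 1 = 1.
  i=1: a_1=13, p_1 = 13*26 + 1 = 339, q_1 = 13*1 + 0 = 13.
Check: 339^2 - 680*13^2 = 114921 - 114920 = 1, so (x, y) = (339, 13) solves the equation, and by the theorem it is the least positive solution.

(x, y) = (339, 13)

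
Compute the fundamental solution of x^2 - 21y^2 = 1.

First expand sqrt(21) as a continued fraction. With x_i = (sqrt(21) + m_i)/d_i and (m_0, d_0) = (0, 1): a_0 = floor(sqrt(21)) = 4, since 4^2 = 16 <= 21 < 25 = 5^2.
Iterate m_{i+1} = d_i*a_i - m_i, d_{i+1} = (21 - m_{i+1}^2)/d_i, a_{i+1} = floor((a_0 + m_{i+1})/d_{i+1}):
  m_1 = 1*4 - 0 = 4, d_1 = (21 - 4^2)/1 = 5/1 = 5, a_1 = floor((4 + 4)/5) = 1.
  m_2 = 5*1 - 4 = 1, d_2 = (21 - 1^2)/5 = 20/5 = 4, a_2 = floor((4 + 1)/4) = 1.
  m_3 = 4*1 - 1 = 3, d_3 = (21 - 3^2)/4 = 12/4 = 3, a_3 = floor((4 + 3)/3) = 2.
  m_4 = 3*2 - 3 = 3, d_4 = (21 - 3^2)/3 = 12/3 = 4, a_4 = floor((4 + 3)/4) = 1.
  m_5 = 4*1 - 3 = 1, d_5 = (21 - 1^2)/4 = 20/4 = 5, a_5 = floor((4 + 1)/5) = 1.
  m_6 = 5*1 - 1 = 4, d_6 = (21 - 4^2)/5 = 5/5 = 1, a_6 = floor((4 + 4)/1) = 8.
  m_7 = 1*8 - 4 = 4, d_7 = (21 - 4^2)/1 = 5/1 = 5: (m_7, d_7) = (m_1, d_1) = (4, 5), so from here the quotients repeat a_1, ..., a_6; the period length is 6.
So sqrt(21) = [4; (1, 1, 2, 1, 1, 8)] with period length k = 6.
k is even, so the fundamental solution of x^2 - 21y^2 = 1 is (p_{k-1}, q_{k-1}) = (p_5, q_5); compute convergents through index 5.
Convergents (p_i = a_i*p_{i-1} + p_{i-2}, q_i = a_i*q_{i-1} + q_{i-2} with p_{-2}=0, p_{-1}=1, q_{-2}=1, q_{-1}=0):
  i=0: a_0=4, p_0 = 4*1 + 0 = 4, q_0 = 4*0 + 1 = 1.
  i=1: a_1=1, p_1 = 1*4 + 1 = 5, q_1 = 1*1 + 0 = 1.
  i=2: a_2=1, p_2 = 1*5 + 4 = 9, q_2 = 1*1 + 1 = 2.
  i=3: a_3=2, p_3 = 2*9 + 5 = 23, q_3 = 2*2 + 1 = 5.
  i=4: a_4=1, p_4 = 1*23 + 9 = 32, q_4 = 1*5 + 2 = 7.
  i=5: a_5=1, p_5 = 1*32 + 23 = 55, q_5 = 1*7 + 5 = 12.
Check: 55^2 - 21*12^2 = 3025 - 3024 = 1, so (x, y) = (55, 12) solves the equation, and by the theorem it is the least positive solution.

(x, y) = (55, 12)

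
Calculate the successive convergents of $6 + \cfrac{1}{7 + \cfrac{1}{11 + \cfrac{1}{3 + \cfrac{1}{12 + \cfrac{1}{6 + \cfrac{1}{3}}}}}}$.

6/1, 43/7, 479/78, 1480/241, 18239/2970, 110914/18061, 350981/57153

Using the convergent recurrence p_i = a_i*p_{i-1} + p_{i-2}, q_i = a_i*q_{i-1} + q_{i-2} with p_{-2}=0, p_{-1}=1, q_{-2}=1, q_{-1}=0:
  i=0: a_0=6, p_0 = 6*1 + 0 = 6, q_0 = 6*0 + 1 = 1.
  i=1: a_1=7, p_1 = 7*6 + 1 = 43, q_1 = 7*1 + 0 = 7.
  i=2: a_2=11, p_2 = 11*43 + 6 = 479, q_2 = 11*7 + 1 = 78.
  i=3: a_3=3, p_3 = 3*479 + 43 = 1480, q_3 = 3*78 + 7 = 241.
  i=4: a_4=12, p_4 = 12*1480 + 479 = 18239, q_4 = 12*241 + 78 = 2970.
  i=5: a_5=6, p_5 = 6*18239 + 1480 = 110914, q_5 = 6*2970 + 241 = 18061.
  i=6: a_6=3, p_6 = 3*110914 + 18239 = 350981, q_6 = 3*18061 + 2970 = 57153.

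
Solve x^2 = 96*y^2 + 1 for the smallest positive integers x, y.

(x, y) = (49, 5)

First expand sqrt(96) as a continued fraction. With x_i = (sqrt(96) + m_i)/d_i and (m_0, d_0) = (0, 1): a_0 = floor(sqrt(96)) = 9, since 9^2 = 81 <= 96 < 100 = 10^2.
Iterate m_{i+1} = d_i*a_i - m_i, d_{i+1} = (96 - m_{i+1}^2)/d_i, a_{i+1} = floor((a_0 + m_{i+1})/d_{i+1}):
  m_1 = 1*9 - 0 = 9, d_1 = (96 - 9^2)/1 = 15/1 = 15, a_1 = floor((9 + 9)/15) = 1.
  m_2 = 15*1 - 9 = 6, d_2 = (96 - 6^2)/15 = 60/15 = 4, a_2 = floor((9 + 6)/4) = 3.
  m_3 = 4*3 - 6 = 6, d_3 = (96 - 6^2)/4 = 60/4 = 15, a_3 = floor((9 + 6)/15) = 1.
  m_4 = 15*1 - 6 = 9, d_4 = (96 - 9^2)/15 = 15/15 = 1, a_4 = floor((9 + 9)/1) = 18.
  m_5 = 1*18 - 9 = 9, d_5 = (96 - 9^2)/1 = 15/1 = 15: (m_5, d_5) = (m_1, d_1) = (9, 15), so from here the quotients repeat a_1, ..., a_4; the period length is 4.
So sqrt(96) = [9; (1, 3, 1, 18)] with period length k = 4.
k is even, so the fundamental solution of x^2 - 96y^2 = 1 is (p_{k-1}, q_{k-1}) = (p_3, q_3); compute convergents through index 3.
Convergents (p_i = a_i*p_{i-1} + p_{i-2}, q_i = a_i*q_{i-1} + q_{i-2} with p_{-2}=0, p_{-1}=1, q_{-2}=1, q_{-1}=0):
  i=0: a_0=9, p_0 = 9*1 + 0 = 9, q_0 = 9*0 + 1 = 1.
  i=1: a_1=1, p_1 = 1*9 + 1 = 10, q_1 = 1*1 + 0 = 1.
  i=2: a_2=3, p_2 = 3*10 + 9 = 39, q_2 = 3*1 + 1 = 4.
  i=3: a_3=1, p_3 = 1*39 + 10 = 49, q_3 = 1*4 + 1 = 5.
Check: 49^2 - 96*5^2 = 2401 - 2400 = 1, so (x, y) = (49, 5) solves the equation, and by the theorem it is the least positive solution.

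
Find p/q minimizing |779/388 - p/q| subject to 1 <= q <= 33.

Expand x = 779/388 as a continued fraction with the Euclidean algorithm:
  779 = 2*388 + 3, so a_0 = 2.
  388 = 129*3 + 1, so a_1 = 129.
  3 = 3*1 + 0, so a_2 = 3.
so x = [2; 129, 3].
Convergents (p_i = a_i*p_{i-1} + p_{i-2}, q_i = a_i*q_{i-1} + q_{i-2} with p_{-2}=0, p_{-1}=1, q_{-2}=1, q_{-1}=0), until the denominator exceeds 33:
  i=0: a_0=2, p_0 = 2*1 + 0 = 2, q_0 = 2*0 + 1 = 1.
  i=1: a_1=129, p_1 = 129*2 + 1 = 259, q_1 = 129*1 + 0 = 129.
q_1 = 129 > 33, so the last convergent with denominator <= 33 is p_0/q_0 = 2/1.
The closest fraction with denominator <= 33 is either p_0/q_0 or the intermediate fraction (k*p_0 + p_{-1})/(k*q_0 + q_{-1}) with the largest k >= 1 whose denominator stays <= 33; these approach x as k grows, and every other convergent or intermediate fraction in range is farther away.
Largest k: floor((33 - q_{-1})/q_0) = floor((33 - 0)/1) = 33 (using the seeds p_{-1} = 1, q_{-1} = 0).
That gives (33*2 + 1)/(33*1 + 0) = 67/33.
Compare the errors: |x - 2/1| = |779*1 - 2*388|/(388*1) = 3/388, and |x - 67/33| = |779*33 - 67*388|/(388*33) = 289/12804.
Cross-multiplying, 3*12804 = 38412 < 112132 = 289*388, so 3/388 is smaller: the convergent 2/1 is closer to x than 67/33.

2/1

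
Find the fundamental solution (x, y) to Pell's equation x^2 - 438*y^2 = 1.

(x, y) = (293, 14)

First expand sqrt(438) as a continued fraction. With x_i = (sqrt(438) + m_i)/d_i and (m_0, d_0) = (0, 1): a_0 = floor(sqrt(438)) = 20, since 20^2 = 400 <= 438 < 441 = 21^2.
Iterate m_{i+1} = d_i*a_i - m_i, d_{i+1} = (438 - m_{i+1}^2)/d_i, a_{i+1} = floor((a_0 + m_{i+1})/d_{i+1}):
  m_1 = 1*20 - 0 = 20, d_1 = (438 - 20^2)/1 = 38/1 = 38, a_1 = floor((20 + 20)/38) = 1.
  m_2 = 38*1 - 20 = 18, d_2 = (438 - 18^2)/38 = 114/38 = 3, a_2 = floor((20 + 18)/3) = 12.
  m_3 = 3*12 - 18 = 18, d_3 = (438 - 18^2)/3 = 114/3 = 38, a_3 = floor((20 + 18)/38) = 1.
  m_4 = 38*1 - 18 = 20, d_4 = (438 - 20^2)/38 = 38/38 = 1, a_4 = floor((20 + 20)/1) = 40.
  m_5 = 1*40 - 20 = 20, d_5 = (438 - 20^2)/1 = 38/1 = 38: (m_5, d_5) = (m_1, d_1) = (20, 38), so from here the quotients repeat a_1, ..., a_4; the period length is 4.
So sqrt(438) = [20; (1, 12, 1, 40)] with period length k = 4.
k is even, so the fundamental solution of x^2 - 438y^2 = 1 is (p_{k-1}, q_{k-1}) = (p_3, q_3); compute convergents through index 3.
Convergents (p_i = a_i*p_{i-1} + p_{i-2}, q_i = a_i*q_{i-1} + q_{i-2} with p_{-2}=0, p_{-1}=1, q_{-2}=1, q_{-1}=0):
  i=0: a_0=20, p_0 = 20*1 + 0 = 20, q_0 = 20*0 + 1 = 1.
  i=1: a_1=1, p_1 = 1*20 + 1 = 21, q_1 = 1*1 + 0 = 1.
  i=2: a_2=12, p_2 = 12*21 + 20 = 272, q_2 = 12*1 + 1 = 13.
  i=3: a_3=1, p_3 = 1*272 + 21 = 293, q_3 = 1*13 + 1 = 14.
Check: 293^2 - 438*14^2 = 85849 - 85848 = 1, so (x, y) = (293, 14) solves the equation, and by the theorem it is the least positive solution.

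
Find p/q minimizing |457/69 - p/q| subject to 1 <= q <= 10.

53/8

Expand x = 457/69 as a continued fraction with the Euclidean algorithm:
  457 = 6*69 + 43, so a_0 = 6.
  69 = 1*43 + 26, so a_1 = 1.
  43 = 1*26 + 17, so a_2 = 1.
  26 = 1*17 + 9, so a_3 = 1.
  17 = 1*9 + 8, so a_4 = 1.
  9 = 1*8 + 1, so a_5 = 1.
  8 = 8*1 + 0, so a_6 = 8.
so x = [6; 1, 1, 1, 1, 1, 8].
Convergents (p_i = a_i*p_{i-1} + p_{i-2}, q_i = a_i*q_{i-1} + q_{i-2} with p_{-2}=0, p_{-1}=1, q_{-2}=1, q_{-1}=0), until the denominator exceeds 10:
  i=0: a_0=6, p_0 = 6*1 + 0 = 6, q_0 = 6*0 + 1 = 1.
  i=1: a_1=1, p_1 = 1*6 + 1 = 7, q_1 = 1*1 + 0 = 1.
  i=2: a_2=1, p_2 = 1*7 + 6 = 13, q_2 = 1*1 + 1 = 2.
  i=3: a_3=1, p_3 = 1*13 + 7 = 20, q_3 = 1*2 + 1 = 3.
  i=4: a_4=1, p_4 = 1*20 + 13 = 33, q_4 = 1*3 + 2 = 5.
  i=5: a_5=1, p_5 = 1*33 + 20 = 53, q_5 = 1*5 + 3 = 8.
  i=6: a_6=8, p_6 = 8*53 + 33 = 457, q_6 = 8*8 + 5 = 69.
q_6 = 69 > 10, so the last convergent with denominator <= 10 is p_5/q_5 = 53/8.
The closest fraction with denominator <= 10 is either p_5/q_5 or the intermediate fraction (k*p_5 + p_4)/(k*q_5 + q_4) with the largest k >= 1 whose denominator stays <= 10; these approach x as k grows, and every other convergent or intermediate fraction in range is farther away.
Largest k: floor((10 - q_4)/q_5) = floor((10 - 5)/8) = 0.
Since k = 0, no intermediate fraction beyond p_5/q_5 has denominator <= 10, so the convergent 53/8 is the closest (its error is |457*8 - 53*69|/(69*8) = 1/552).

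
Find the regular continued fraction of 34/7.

[4; 1, 6]

Run the Euclidean algorithm on 34 and 7; the successive quotients are the partial quotients a_0, a_1, ... (each step inverts the fractional part left over by the previous one):
  34 = 4*7 + 6, so a_0 = 4.
  7 = 1*6 + 1, so a_1 = 1.
  6 = 6*1 + 0, so a_2 = 6.
The remainder reaches 0 after 3 divisions, so the expansion has 3 partial quotients, read off in order.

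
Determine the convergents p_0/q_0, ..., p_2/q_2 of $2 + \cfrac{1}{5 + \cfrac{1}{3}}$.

Using the convergent recurrence p_i = a_i*p_{i-1} + p_{i-2}, q_i = a_i*q_{i-1} + q_{i-2} with p_{-2}=0, p_{-1}=1, q_{-2}=1, q_{-1}=0:
  i=0: a_0=2, p_0 = 2*1 + 0 = 2, q_0 = 2*0 + 1 = 1.
  i=1: a_1=5, p_1 = 5*2 + 1 = 11, q_1 = 5*1 + 0 = 5.
  i=2: a_2=3, p_2 = 3*11 + 2 = 35, q_2 = 3*5 + 1 = 16.

2/1, 11/5, 35/16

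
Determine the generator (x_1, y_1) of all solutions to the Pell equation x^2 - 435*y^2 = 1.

First expand sqrt(435) as a continued fraction. With x_i = (sqrt(435) + m_i)/d_i and (m_0, d_0) = (0, 1): a_0 = floor(sqrt(435)) = 20, since 20^2 = 400 <= 435 < 441 = 21^2.
Iterate m_{i+1} = d_i*a_i - m_i, d_{i+1} = (435 - m_{i+1}^2)/d_i, a_{i+1} = floor((a_0 + m_{i+1})/d_{i+1}):
  m_1 = 1*20 - 0 = 20, d_1 = (435 - 20^2)/1 = 35/1 = 35, a_1 = floor((20 + 20)/35) = 1.
  m_2 = 35*1 - 20 = 15, d_2 = (435 - 15^2)/35 = 210/35 = 6, a_2 = floor((20 + 15)/6) = 5.
  m_3 = 6*5 - 15 = 15, d_3 = (435 - 15^2)/6 = 210/6 = 35, a_3 = floor((20 + 15)/35) = 1.
  m_4 = 35*1 - 15 = 20, d_4 = (435 - 20^2)/35 = 35/35 = 1, a_4 = floor((20 + 20)/1) = 40.
  m_5 = 1*40 - 20 = 20, d_5 = (435 - 20^2)/1 = 35/1 = 35: (m_5, d_5) = (m_1, d_1) = (20, 35), so from here the quotients repeat a_1, ..., a_4; the period length is 4.
So sqrt(435) = [20; (1, 5, 1, 40)] with period length k = 4.
k is even, so the fundamental solution of x^2 - 435y^2 = 1 is (p_{k-1}, q_{k-1}) = (p_3, q_3); compute convergents through index 3.
Convergents (p_i = a_i*p_{i-1} + p_{i-2}, q_i = a_i*q_{i-1} + q_{i-2} with p_{-2}=0, p_{-1}=1, q_{-2}=1, q_{-1}=0):
  i=0: a_0=20, p_0 = 20*1 + 0 = 20, q_0 = 20*0 + 1 = 1.
  i=1: a_1=1, p_1 = 1*20 + 1 = 21, q_1 = 1*1 + 0 = 1.
  i=2: a_2=5, p_2 = 5*21 + 20 = 125, q_2 = 5*1 + 1 = 6.
  i=3: a_3=1, p_3 = 1*125 + 21 = 146, q_3 = 1*6 + 1 = 7.
Check: 146^2 - 435*7^2 = 21316 - 21315 = 1, so (x, y) = (146, 7) solves the equation, and by the theorem it is the least positive solution.

(x, y) = (146, 7)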